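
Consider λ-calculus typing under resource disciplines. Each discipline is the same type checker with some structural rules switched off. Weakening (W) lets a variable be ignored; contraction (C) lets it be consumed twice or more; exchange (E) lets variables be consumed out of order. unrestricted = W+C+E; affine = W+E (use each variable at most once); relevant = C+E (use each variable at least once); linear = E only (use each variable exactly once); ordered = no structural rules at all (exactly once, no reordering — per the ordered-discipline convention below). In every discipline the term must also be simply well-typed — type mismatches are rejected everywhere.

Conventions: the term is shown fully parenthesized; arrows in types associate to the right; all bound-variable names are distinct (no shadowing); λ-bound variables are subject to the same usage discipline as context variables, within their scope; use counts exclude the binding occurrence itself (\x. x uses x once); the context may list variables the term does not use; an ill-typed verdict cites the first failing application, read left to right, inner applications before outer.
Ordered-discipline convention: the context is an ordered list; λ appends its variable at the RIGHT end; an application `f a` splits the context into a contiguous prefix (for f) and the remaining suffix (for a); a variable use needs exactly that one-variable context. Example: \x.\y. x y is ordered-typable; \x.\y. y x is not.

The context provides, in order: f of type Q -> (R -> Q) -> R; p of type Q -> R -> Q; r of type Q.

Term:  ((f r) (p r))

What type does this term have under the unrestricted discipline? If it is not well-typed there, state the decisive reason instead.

term : R
usage: f ×1; p ×1; r ×2
use order (left to right): f, r, p, r
typing: ✓ — R
summary: ordered ✗; linear ✗; affine ✗; relevant ✓; unrestricted ✓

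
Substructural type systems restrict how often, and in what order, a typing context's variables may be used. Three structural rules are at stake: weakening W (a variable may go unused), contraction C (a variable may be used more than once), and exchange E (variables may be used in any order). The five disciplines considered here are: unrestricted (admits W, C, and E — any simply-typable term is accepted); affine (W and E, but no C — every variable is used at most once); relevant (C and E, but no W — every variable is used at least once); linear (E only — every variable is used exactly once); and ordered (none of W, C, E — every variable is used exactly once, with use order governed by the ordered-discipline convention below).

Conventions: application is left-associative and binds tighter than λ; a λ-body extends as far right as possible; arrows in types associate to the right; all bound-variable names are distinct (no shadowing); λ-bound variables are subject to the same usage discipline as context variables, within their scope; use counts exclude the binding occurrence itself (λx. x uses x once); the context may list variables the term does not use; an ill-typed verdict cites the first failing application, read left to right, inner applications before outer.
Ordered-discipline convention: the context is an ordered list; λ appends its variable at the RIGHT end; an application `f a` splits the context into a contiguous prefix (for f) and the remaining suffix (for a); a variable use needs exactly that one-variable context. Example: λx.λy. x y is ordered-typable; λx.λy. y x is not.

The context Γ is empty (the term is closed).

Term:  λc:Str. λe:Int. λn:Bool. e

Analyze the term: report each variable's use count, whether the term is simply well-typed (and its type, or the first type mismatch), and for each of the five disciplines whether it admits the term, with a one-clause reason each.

use counts: c (bound) ×0, e (bound) ×1, n (bound) ×0
use order (left to right): e
typing: well-typed — term : Str → Int → Bool → Int
ordered: ✗, needs weakening: c, n unused
linear: ✗, needs weakening: c, n unused
affine: ✓, no duplicate uses among c, e, n
relevant: ✗, needs weakening: c, n unused
unrestricted: ✓, well-typed at Str → Int → Bool → Int; no restrictions here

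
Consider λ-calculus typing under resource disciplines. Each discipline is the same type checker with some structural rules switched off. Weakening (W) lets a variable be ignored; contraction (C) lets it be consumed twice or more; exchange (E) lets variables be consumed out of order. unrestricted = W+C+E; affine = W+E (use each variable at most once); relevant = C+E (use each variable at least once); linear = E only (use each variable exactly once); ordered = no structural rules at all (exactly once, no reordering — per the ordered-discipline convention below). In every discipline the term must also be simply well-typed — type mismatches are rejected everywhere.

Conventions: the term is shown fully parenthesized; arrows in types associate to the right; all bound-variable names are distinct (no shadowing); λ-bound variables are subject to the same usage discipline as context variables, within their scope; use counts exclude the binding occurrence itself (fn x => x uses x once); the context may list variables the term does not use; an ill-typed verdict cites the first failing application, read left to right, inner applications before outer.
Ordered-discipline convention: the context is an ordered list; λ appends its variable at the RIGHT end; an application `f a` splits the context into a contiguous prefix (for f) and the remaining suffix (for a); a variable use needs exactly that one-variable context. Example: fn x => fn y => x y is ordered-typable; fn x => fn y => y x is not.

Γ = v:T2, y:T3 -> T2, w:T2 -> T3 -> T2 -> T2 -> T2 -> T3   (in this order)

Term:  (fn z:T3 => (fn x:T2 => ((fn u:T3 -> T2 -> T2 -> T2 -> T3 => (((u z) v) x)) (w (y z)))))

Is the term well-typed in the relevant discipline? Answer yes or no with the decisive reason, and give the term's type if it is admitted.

yes — none of v, y, w, z, x, u goes unused; term : T3 -> T2 -> T2 -> T3
counts: v: 1, y: 1, w: 1, z [bound]: 2, x [bound]: 1, u [bound]: 1
uses in reading order: u, z, v, x, w, y, z
typing: well-typed at T3 -> T2 -> T2 -> T3
across the five disciplines: ordered ✗ · linear ✗ · affine ✗ · relevant ✓ · unrestricted ✓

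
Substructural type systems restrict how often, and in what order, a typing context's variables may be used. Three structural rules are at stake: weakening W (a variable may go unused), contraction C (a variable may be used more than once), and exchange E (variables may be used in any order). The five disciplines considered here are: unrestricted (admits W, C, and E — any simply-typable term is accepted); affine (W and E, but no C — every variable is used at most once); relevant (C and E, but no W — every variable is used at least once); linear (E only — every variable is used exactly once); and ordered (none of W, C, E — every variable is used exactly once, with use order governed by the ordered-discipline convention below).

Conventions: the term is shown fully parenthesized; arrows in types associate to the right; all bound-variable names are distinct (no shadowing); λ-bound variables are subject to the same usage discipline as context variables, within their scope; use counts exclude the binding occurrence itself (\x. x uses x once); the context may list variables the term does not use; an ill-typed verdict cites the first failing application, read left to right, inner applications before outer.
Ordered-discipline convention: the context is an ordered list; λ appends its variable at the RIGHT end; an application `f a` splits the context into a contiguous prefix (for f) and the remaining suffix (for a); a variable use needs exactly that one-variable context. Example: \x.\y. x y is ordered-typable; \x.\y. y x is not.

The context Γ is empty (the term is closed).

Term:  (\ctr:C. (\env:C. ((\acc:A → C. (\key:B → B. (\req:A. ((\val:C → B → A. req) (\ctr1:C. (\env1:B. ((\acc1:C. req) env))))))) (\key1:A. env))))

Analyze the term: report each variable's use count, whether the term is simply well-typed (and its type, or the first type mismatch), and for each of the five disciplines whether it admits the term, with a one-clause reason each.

variable uses: ctr (λ-bound): 0, env (λ-bound): 2, acc (λ-bound): 0, key (λ-bound): 0, req (λ-bound): 2, val (λ-bound): 0, ctr1 (λ-bound): 0, env1 (λ-bound): 0, acc1 (λ-bound): 0, key1 (λ-bound): 0
use order (left to right): req, req, env, env
typing: well-typed — term : C → C → (B → B) → A → A
ordered: ✗, uses contraction: env ×2, req ×2; ctr, acc, key, val, ctr1, env1, acc1, key1 never used (weakening)
linear: ✗, uses contraction: env ×2, req ×2; ctr, acc, key, val, ctr1, env1, acc1, key1 never used (weakening)
affine: ✗, uses contraction: env ×2, req ×2
relevant: ✗, ctr, acc, key, val, ctr1, env1, acc1, key1 never used (weakening)
unrestricted: ✓, well-typed at C → C → (B → B) → A → A; no restrictions here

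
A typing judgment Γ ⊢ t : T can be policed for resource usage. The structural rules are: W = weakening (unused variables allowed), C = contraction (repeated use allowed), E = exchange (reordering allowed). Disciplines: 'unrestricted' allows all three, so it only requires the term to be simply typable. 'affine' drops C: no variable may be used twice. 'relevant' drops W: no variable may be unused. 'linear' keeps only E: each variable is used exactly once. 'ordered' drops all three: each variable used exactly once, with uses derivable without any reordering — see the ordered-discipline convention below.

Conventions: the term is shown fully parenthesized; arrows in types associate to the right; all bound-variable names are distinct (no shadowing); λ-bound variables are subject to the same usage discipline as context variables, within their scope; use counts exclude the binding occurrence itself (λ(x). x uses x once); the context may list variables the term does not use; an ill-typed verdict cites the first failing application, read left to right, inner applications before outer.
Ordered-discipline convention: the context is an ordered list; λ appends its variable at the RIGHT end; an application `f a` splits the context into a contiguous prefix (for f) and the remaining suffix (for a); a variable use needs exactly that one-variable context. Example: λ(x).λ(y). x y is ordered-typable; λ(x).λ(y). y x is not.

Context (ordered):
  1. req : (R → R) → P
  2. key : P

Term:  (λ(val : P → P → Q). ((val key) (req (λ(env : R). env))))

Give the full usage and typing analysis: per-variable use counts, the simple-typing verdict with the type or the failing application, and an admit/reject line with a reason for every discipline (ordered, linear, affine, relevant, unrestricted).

use counts: req ×1, key ×1, val (λ-bound) ×1, env (λ-bound) ×1
use order (left to right): val, key, req, env
typing: well-typed at (P → P → Q) → Q
ordered ✗ (no contiguous prefix/suffix split fits val, key, req, env)
linear ✓ (req, key, val, env: one use apiece)
affine ✓ (at most one use each (req, key, val, env))
relevant ✓ (every one of req, key, val, env appears)
unrestricted ✓ (typability at (P → P → Q) → Q is all that's needed)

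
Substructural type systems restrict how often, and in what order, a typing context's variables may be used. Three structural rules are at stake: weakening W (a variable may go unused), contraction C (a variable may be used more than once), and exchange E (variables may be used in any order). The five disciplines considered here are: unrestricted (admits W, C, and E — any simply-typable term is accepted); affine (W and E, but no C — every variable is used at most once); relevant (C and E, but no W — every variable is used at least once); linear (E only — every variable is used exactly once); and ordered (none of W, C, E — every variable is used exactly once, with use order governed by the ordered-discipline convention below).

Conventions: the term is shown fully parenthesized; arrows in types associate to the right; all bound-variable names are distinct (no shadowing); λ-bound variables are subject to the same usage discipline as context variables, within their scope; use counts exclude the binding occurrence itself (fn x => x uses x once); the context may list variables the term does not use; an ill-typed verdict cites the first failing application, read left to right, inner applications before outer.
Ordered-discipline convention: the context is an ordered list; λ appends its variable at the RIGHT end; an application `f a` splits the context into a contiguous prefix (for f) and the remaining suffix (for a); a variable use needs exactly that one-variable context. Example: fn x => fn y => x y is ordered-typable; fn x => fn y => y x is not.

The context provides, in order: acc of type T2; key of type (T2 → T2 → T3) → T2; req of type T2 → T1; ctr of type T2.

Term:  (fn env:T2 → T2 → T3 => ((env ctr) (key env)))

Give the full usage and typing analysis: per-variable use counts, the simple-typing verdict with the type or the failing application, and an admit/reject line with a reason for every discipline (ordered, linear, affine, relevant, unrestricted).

use counts: acc ×0, key ×1, req ×0, ctr ×1, env (bound) ×2
use order (left to right): env, ctr, key, env
typing: ✓ — (T2 → T2 → T3) → T3
ordered ✗ (repeated use of env ×2; acc, req never used (weakening))
linear ✗ (repeated use of env ×2; acc, req never used (weakening))
affine ✗ (repeated use of env ×2)
relevant ✗ (acc, req never used (weakening))
unrestricted ✓ (well-typed at (T2 → T2 → T3) → T3; no restrictions here)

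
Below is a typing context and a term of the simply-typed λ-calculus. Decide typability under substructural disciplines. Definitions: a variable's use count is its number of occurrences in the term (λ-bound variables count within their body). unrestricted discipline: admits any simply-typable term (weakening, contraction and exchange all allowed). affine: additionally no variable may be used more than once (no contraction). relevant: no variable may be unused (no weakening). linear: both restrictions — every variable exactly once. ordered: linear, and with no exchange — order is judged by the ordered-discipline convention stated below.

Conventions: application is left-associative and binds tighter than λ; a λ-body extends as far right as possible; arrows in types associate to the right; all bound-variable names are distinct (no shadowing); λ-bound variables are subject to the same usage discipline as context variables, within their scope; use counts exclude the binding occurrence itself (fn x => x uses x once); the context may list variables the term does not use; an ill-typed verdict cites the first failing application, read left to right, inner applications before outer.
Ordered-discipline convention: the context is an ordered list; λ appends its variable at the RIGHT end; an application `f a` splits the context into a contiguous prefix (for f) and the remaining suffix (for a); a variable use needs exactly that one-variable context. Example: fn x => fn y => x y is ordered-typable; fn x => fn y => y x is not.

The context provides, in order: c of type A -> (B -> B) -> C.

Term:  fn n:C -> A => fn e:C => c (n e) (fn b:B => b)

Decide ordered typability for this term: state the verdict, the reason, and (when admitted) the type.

yes — single-use (c, n, e, b), ordered derivation ok; term : (C -> A) -> C -> C
counts: c: 1×; n [bound]: 1×; e [bound]: 1×; b [bound]: 1×
left-to-right use order: c, n, e, b
typing: ✓ — (C -> A) -> C -> C
per-discipline verdicts: ordered ✓ | linear ✓ | affine ✓ | relevant ✓ | unrestricted ✓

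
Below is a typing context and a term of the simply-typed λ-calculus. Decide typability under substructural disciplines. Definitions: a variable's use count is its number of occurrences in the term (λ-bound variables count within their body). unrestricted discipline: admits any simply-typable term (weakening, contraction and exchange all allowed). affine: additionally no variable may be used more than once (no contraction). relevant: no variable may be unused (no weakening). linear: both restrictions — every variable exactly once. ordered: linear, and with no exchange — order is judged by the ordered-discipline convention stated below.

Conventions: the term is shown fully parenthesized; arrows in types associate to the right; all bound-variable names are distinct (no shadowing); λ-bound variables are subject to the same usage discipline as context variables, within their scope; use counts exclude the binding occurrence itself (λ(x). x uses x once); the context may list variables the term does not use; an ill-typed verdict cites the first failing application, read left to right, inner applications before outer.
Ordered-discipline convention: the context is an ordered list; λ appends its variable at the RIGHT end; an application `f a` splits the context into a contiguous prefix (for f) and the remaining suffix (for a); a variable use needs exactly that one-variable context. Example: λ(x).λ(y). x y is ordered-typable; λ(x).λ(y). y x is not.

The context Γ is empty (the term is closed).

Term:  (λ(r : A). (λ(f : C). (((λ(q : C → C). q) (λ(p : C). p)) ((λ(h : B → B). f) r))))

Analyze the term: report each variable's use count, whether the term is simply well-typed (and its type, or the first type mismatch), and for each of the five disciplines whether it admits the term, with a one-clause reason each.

use counts: r (λ-bound): 1×, f (λ-bound): 1×, q (λ-bound): 1×, p (λ-bound): 1×, h (λ-bound): 0×
order of uses: q, p, f, r
typing: ill-typed: a function awaiting B → B gets A
ordered: ✗ — fails simple typing
linear: ✗ — a type mismatch blocks all five
affine: ✗ — the type mismatch rejects it
relevant: ✗ — not simply typable
unrestricted: ✗ — fails simple typing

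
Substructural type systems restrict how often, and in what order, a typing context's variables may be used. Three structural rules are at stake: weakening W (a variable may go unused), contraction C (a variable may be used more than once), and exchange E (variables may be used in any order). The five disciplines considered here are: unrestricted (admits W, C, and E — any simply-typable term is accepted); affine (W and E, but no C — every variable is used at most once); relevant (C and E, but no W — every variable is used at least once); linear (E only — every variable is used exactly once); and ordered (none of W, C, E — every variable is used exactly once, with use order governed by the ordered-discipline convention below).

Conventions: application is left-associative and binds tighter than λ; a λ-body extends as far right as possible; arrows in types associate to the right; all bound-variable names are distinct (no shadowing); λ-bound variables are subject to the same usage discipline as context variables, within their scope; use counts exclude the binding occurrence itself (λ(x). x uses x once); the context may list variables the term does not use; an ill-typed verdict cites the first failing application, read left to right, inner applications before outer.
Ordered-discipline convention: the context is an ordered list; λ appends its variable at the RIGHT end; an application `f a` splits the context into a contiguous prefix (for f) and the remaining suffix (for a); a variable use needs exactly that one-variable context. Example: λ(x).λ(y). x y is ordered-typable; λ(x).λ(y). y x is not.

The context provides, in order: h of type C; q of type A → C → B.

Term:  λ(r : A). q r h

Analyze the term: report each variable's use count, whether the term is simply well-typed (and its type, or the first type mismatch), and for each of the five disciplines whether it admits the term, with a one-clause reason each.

use counts: h: 1, q: 1, r (bound): 1
uses in reading order: q, r, h
typing: well-typed at A → B
ordered ✗ (no contiguous prefix/suffix split fits q, r, h)
linear ✓ (each of h, q, r used exactly once)
affine ✓ (no duplicate uses among h, q, r)
relevant ✓ (at least one use each (h, q, r))
unrestricted ✓ (type-checks (A → B) and nothing is barred)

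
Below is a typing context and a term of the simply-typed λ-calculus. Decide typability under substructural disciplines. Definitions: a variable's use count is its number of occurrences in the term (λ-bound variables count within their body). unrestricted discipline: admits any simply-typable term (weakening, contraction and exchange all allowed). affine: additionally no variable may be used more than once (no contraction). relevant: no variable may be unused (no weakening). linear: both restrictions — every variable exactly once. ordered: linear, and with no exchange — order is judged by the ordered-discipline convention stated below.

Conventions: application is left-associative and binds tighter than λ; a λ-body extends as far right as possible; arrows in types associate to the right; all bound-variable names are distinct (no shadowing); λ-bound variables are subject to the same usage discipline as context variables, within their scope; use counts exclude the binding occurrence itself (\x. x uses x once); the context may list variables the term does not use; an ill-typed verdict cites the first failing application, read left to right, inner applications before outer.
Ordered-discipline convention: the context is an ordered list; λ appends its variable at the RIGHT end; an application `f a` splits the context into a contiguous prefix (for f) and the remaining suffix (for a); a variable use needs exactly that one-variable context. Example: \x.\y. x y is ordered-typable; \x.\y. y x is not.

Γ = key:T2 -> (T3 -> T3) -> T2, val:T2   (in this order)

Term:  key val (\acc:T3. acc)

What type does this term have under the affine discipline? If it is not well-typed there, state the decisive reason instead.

term : T2
usage: key ×1, val ×1, acc [bound] ×1
left-to-right use order: key, val, acc
typing: ✓ — T2
all disciplines: ordered ✓ · linear ✓ · affine ✓ · relevant ✓ · unrestricted ✓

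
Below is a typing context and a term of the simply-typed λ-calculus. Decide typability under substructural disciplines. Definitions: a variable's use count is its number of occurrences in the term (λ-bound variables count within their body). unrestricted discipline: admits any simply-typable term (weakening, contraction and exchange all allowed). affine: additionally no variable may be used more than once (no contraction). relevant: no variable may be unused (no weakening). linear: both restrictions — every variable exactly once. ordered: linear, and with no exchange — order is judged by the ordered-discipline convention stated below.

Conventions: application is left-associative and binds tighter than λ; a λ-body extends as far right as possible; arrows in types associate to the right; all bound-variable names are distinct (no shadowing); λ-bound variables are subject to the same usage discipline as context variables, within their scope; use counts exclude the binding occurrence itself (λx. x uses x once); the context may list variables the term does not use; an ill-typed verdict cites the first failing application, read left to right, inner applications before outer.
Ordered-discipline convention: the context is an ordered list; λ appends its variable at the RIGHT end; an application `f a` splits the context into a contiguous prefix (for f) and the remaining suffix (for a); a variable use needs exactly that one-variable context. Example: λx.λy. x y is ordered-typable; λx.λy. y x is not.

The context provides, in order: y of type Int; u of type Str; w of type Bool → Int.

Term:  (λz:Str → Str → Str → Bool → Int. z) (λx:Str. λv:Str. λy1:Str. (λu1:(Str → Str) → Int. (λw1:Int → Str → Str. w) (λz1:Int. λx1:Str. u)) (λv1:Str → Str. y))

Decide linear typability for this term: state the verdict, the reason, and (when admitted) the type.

no — needs weakening: x, v, y1, u1, w1, z1, x1, v1 unused
variable uses: y ×1, u ×1, w ×1, z [bound] ×1, x [bound] ×0, v [bound] ×0, y1 [bound] ×0, u1 [bound] ×0, w1 [bound] ×0, z1 [bound] ×0, x1 [bound] ×0, v1 [bound] ×0
order of uses: z, w, u, y
typing: well-typed at Str → Str → Str → Bool → Int
per-discipline verdicts: ordered ✗; linear ✗; affine ✓; relevant ✗; unrestricted ✓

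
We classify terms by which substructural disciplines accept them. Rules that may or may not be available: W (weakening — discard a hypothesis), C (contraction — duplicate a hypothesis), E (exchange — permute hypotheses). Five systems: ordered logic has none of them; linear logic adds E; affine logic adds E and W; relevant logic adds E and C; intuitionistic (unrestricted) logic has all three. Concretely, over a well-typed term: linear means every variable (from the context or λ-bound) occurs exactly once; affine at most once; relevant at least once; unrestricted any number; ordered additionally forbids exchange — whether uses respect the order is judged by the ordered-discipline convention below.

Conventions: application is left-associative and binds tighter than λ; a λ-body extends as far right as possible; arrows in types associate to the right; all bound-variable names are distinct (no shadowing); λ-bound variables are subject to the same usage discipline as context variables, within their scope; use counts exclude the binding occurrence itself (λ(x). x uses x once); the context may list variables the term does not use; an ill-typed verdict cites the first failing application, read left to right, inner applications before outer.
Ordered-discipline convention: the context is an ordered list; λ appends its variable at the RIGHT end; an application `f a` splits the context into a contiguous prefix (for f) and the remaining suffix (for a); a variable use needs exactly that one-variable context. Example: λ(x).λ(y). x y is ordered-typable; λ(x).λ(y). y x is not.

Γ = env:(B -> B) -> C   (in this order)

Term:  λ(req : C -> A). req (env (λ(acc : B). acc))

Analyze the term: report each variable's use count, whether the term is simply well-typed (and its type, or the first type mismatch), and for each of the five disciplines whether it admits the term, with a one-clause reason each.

counts: env: 1, req (bound): 1, acc (bound): 1
left-to-right use order: req, env, acc
typing: well-typed at (C -> A) -> A
ordered: ✗, no contiguous prefix/suffix split fits req, env, acc
linear: ✓, env, req, acc: one use apiece
affine: ✓, at most one use each (env, req, acc)
relevant: ✓, at least one use each (env, req, acc)
unrestricted: ✓, typability at (C -> A) -> A is all that's needed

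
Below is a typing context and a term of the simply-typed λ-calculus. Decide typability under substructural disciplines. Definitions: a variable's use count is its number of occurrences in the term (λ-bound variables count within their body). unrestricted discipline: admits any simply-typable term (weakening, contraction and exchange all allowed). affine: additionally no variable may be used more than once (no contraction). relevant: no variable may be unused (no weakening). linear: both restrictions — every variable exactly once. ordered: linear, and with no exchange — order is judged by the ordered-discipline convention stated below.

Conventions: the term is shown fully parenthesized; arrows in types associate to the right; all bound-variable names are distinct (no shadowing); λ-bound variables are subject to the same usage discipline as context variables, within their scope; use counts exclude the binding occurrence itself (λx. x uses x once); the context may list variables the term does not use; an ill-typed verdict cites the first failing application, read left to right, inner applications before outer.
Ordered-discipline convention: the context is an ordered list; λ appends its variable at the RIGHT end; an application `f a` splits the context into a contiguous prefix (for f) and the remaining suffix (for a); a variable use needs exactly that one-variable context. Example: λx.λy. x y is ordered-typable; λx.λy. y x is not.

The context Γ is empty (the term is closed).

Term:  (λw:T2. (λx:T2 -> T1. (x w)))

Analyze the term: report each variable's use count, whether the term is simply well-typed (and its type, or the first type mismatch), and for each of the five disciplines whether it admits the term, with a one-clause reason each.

use counts: w [bound] ×1; x [bound] ×1
left-to-right use order: x, w
typing: ✓ — T2 -> (T2 -> T1) -> T1
ordered: ✗, no ordered split (uses run x, w)
linear: ✓, single use per variable (w, x)
affine: ✓, w, x: no repeats, contraction unneeded
relevant: ✓, every one of w, x appears
unrestricted: ✓, type-checks (T2 -> (T2 -> T1) -> T1) and nothing is barred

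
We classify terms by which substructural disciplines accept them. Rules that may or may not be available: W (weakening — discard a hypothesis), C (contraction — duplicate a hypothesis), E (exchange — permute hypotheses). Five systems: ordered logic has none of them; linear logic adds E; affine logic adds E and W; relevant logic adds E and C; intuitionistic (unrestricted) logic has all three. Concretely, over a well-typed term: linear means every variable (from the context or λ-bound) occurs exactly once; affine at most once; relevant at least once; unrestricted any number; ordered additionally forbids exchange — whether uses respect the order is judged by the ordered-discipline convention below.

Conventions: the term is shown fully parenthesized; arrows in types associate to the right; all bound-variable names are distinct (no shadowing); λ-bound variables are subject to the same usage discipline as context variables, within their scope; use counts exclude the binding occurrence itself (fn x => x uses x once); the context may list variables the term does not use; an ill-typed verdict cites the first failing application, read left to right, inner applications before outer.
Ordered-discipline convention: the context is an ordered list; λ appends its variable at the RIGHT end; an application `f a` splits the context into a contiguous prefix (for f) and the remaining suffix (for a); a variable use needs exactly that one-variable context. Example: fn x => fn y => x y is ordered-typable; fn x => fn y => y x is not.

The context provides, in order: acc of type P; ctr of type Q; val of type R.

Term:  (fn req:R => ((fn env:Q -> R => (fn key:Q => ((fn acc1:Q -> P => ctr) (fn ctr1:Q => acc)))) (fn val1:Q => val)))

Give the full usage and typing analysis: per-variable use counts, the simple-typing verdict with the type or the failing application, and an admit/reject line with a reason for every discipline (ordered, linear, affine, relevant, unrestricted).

variable uses: acc: 1; ctr: 1; val: 1; req (λ-bound): 0; env (λ-bound): 0; key (λ-bound): 0; acc1 (λ-bound): 0; ctr1 (λ-bound): 0; val1 (λ-bound): 0
uses in reading order: ctr, acc, val
typing: well-typed at R -> Q -> Q
ordered: ✗, unused: req, env, key, acc1, ctr1, val1 — weakening required
linear: ✗, unused: req, env, key, acc1, ctr1, val1 — weakening required
affine: ✓, at most one use each (acc, ctr, val, req, env, key, acc1, ctr1, val1)
relevant: ✗, unused: req, env, key, acc1, ctr1, val1 — weakening required
unrestricted: ✓, simply typable at R -> Q -> Q; W, C, E all held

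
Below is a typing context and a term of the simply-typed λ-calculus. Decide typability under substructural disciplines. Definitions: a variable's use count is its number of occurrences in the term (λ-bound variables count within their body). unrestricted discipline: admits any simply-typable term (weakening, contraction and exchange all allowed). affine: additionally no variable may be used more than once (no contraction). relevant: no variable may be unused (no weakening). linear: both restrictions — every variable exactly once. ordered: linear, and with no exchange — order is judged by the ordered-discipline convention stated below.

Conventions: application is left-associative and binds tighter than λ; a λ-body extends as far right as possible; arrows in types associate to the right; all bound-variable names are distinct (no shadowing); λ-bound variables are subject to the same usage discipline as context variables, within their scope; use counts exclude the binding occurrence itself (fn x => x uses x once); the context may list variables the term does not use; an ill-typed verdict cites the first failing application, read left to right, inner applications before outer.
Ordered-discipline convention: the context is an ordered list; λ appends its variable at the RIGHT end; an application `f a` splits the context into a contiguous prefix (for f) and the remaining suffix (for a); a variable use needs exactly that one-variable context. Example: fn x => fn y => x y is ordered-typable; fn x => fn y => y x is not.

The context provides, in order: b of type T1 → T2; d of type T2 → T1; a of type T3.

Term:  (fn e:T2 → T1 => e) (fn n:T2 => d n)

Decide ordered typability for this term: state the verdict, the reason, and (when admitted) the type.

no — b, a left unused
variable uses: b: 0×; d: 1×; a: 0×; e (bound): 1×; n (bound): 1×
left-to-right use order: e, d, n
typing: ✓ — T2 → T1
across the five disciplines: ordered ✗; linear ✗; affine ✓; relevant ✗; unrestricted ✓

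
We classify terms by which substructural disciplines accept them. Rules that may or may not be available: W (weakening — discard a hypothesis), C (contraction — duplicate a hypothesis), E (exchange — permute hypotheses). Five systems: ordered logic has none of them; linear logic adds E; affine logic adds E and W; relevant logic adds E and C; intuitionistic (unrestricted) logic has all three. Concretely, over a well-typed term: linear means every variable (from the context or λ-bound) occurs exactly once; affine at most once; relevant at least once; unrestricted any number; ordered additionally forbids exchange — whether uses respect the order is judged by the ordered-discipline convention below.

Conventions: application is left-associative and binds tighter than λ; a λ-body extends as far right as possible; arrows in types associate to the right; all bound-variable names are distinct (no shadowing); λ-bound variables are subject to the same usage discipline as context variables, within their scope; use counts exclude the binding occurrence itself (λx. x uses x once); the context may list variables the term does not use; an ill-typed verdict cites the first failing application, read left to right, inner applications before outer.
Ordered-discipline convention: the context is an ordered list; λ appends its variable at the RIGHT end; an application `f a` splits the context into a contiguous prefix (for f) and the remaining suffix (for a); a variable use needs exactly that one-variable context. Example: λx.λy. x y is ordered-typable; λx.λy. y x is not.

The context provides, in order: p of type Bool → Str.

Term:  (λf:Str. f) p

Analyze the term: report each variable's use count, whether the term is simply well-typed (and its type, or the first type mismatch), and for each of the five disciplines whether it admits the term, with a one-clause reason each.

counts: p: 1×; f (λ-bound): 1×
order of uses: f, p
typing: ill-typed: an application expects Str but receives Bool → Str
ordered ✗ (a type mismatch blocks all five)
linear ✗ (the type mismatch rejects it)
affine ✗ (not simply typable)
relevant ✗ (fails simple typing)
unrestricted ✗ (a type mismatch blocks all five)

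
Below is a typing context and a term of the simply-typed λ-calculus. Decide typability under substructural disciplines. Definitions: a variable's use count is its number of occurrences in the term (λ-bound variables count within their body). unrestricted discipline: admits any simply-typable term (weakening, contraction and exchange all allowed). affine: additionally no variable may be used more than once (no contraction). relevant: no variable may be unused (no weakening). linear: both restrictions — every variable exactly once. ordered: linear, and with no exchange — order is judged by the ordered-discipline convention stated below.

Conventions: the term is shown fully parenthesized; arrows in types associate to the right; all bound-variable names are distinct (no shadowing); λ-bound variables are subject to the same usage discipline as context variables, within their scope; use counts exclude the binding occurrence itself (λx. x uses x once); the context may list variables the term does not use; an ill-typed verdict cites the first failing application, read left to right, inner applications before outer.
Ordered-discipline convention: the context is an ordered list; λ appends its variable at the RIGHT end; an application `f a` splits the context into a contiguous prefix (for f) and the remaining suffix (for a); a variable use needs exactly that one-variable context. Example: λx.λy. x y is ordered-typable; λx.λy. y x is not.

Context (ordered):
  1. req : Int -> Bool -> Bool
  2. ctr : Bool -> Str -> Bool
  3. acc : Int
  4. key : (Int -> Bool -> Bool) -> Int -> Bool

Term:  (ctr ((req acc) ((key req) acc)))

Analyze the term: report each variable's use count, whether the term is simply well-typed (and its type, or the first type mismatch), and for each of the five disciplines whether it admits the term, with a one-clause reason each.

variable uses: req: 2; ctr: 1; acc: 2; key: 1
left-to-right use order: ctr, req, acc, key, req, acc
typing: well-typed — term : Str -> Bool
ordered: ✗, uses contraction: req ×2, acc ×2
linear: ✗, uses contraction: req ×2, acc ×2
affine: ✗, uses contraction: req ×2, acc ×2
relevant: ✓, every one of req, ctr, acc, key appears
unrestricted: ✓, typability at Str -> Bool is all that's needed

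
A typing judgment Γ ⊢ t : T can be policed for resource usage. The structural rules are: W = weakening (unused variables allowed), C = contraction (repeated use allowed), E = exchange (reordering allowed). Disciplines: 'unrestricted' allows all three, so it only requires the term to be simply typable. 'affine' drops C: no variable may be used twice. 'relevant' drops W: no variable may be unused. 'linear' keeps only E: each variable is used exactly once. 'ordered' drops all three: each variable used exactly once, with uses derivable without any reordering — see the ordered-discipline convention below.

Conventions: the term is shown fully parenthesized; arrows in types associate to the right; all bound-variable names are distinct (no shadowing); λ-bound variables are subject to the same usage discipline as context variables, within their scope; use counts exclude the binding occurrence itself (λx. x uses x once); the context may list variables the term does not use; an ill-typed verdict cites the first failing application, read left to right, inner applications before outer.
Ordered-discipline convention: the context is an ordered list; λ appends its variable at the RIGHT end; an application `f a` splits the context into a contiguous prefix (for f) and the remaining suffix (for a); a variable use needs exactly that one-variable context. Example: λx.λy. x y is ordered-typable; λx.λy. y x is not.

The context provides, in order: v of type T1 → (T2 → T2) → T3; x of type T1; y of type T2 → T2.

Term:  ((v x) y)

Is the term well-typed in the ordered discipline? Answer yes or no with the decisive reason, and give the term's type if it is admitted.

yes — single-use (v, x, y), ordered derivation ok; term : T3
usage: v: 1×, x: 1×, y: 1×
uses in reading order: v, x, y
typing: the term checks, with type T3
per-discipline verdicts: ordered ✓, linear ✓, affine ✓, relevant ✓, unrestricted ✓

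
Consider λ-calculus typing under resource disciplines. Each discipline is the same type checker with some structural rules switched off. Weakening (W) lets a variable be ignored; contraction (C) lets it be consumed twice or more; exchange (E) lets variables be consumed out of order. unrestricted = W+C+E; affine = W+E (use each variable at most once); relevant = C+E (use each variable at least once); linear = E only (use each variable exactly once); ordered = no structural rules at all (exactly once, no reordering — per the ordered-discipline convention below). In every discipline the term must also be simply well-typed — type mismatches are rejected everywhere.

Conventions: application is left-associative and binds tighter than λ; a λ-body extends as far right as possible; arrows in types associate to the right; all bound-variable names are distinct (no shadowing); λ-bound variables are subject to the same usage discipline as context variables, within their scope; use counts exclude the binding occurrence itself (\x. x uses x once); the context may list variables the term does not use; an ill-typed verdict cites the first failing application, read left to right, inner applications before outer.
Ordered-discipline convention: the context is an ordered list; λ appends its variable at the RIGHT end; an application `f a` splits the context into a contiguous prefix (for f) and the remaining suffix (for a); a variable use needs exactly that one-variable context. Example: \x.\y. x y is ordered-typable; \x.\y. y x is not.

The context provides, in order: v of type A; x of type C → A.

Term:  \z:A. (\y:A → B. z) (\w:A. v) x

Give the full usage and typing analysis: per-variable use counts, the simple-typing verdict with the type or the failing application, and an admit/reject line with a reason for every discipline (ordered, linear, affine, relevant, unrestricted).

usage: v=1, x=1, z [bound]=1, y [bound]=0, w [bound]=0
uses in reading order: z, v, x
typing: ill-typed: a function awaiting A → B gets A → A
ordered ✗ (not simply typable)
linear ✗ (fails simple typing)
affine ✗ (a type mismatch blocks all five)
relevant ✗ (the type mismatch rejects it)
unrestricted ✗ (not simply typable)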